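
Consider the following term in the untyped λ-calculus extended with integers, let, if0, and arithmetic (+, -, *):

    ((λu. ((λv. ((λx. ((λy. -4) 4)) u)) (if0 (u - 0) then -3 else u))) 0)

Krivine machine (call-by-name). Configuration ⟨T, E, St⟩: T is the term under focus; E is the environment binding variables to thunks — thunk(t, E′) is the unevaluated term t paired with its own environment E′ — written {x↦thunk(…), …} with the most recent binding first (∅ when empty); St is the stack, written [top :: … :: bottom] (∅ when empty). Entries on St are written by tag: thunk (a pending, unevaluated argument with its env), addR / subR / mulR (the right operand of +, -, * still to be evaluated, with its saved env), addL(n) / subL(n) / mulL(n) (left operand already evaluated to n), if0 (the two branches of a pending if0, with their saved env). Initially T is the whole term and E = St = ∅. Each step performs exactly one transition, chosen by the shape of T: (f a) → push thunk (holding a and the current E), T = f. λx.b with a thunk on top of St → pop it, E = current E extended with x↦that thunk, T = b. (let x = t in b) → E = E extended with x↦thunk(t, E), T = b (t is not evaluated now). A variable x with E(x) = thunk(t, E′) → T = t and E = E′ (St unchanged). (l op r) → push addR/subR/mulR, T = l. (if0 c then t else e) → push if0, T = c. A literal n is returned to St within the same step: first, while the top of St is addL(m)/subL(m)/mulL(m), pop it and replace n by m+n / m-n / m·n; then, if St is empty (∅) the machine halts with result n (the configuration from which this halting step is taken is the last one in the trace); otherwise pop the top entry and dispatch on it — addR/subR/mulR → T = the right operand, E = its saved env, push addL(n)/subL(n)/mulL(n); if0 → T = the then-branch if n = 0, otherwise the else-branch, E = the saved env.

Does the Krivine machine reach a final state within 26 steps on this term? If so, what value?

0. [T=((λu. ((λv. ((λx. ((λy. -4) 4)) u)) (if0 (u - 0) then -3 else u))) 0) | E=∅ | St=∅]
1. [T=(λu. ((λv. ((λx. ((λy. -4) 4)) u)) (if0 (u - 0) then -3 else u))) | E=∅ | St=[thunk]]
2. [T=((λv. ((λx. ((λy. -4) 4)) u)) (if0 (u - 0) then -3 else u)) | E={u↦thunk(0, ∅)} | St=∅]
3. [T=(λv. ((λx. ((λy. -4) 4)) u)) | E={u↦thunk(0, ∅)} | St=[thunk]]
4. [T=((λx. ((λy. -4) 4)) u) | E={v↦thunk((if0 (u - 0) then -3 else u), {u↦thunk(0, ∅)}), u↦thunk(0, ∅)} | St=∅]
5. [T=(λx. ((λy. -4) 4)) | E={v↦thunk((if0 (u - 0) then -3 else u), {u↦thunk(0, ∅)}), u↦thunk(0, ∅)} | St=[thunk]]
6. [T=((λy. -4) 4) | E={x↦thunk(u, {v↦thunk((if0 (u - 0) then -3 else u), {u↦thunk(0, ∅)}), u↦thunk(0, ∅)}), v↦thunk((if0 (u - 0) then -3 else u), {u↦thunk(0, ∅)}), u↦thunk(0, ∅)} | St=∅]
7. [T=(λy. -4) | E={x↦thunk(u, {v↦thunk((if0 (u - 0) then -3 else u), {u↦thunk(0, ∅)}), u↦thunk(0, ∅)}), v↦thunk((if0 (u - 0) then -3 else u), {u↦thunk(0, ∅)}), u↦thunk(0, ∅)} | St=[thunk]]
8. [T=-4 | E={y↦thunk(4, {x↦thunk(u, {v↦thunk((if0 (u - 0) then -3 else u), {u↦thunk(0, ∅)}), u↦thunk(0, ∅)}), v↦thunk((if0 (u - 0) then -3 else u), {u↦thunk(0, ∅)}), u↦thunk(0, ∅)}), x↦thunk(u, {v↦thunk((if0 (u - 0) then -3 else u), {u↦thunk(0, ∅)}), u↦thunk(0, ∅)}), v↦thunk((if0 (u - 0) then -3 else u), {u↦thunk(0, ∅)}), u↦thunk(0, ∅)} | St=∅]
→ final value -4

Answer: -4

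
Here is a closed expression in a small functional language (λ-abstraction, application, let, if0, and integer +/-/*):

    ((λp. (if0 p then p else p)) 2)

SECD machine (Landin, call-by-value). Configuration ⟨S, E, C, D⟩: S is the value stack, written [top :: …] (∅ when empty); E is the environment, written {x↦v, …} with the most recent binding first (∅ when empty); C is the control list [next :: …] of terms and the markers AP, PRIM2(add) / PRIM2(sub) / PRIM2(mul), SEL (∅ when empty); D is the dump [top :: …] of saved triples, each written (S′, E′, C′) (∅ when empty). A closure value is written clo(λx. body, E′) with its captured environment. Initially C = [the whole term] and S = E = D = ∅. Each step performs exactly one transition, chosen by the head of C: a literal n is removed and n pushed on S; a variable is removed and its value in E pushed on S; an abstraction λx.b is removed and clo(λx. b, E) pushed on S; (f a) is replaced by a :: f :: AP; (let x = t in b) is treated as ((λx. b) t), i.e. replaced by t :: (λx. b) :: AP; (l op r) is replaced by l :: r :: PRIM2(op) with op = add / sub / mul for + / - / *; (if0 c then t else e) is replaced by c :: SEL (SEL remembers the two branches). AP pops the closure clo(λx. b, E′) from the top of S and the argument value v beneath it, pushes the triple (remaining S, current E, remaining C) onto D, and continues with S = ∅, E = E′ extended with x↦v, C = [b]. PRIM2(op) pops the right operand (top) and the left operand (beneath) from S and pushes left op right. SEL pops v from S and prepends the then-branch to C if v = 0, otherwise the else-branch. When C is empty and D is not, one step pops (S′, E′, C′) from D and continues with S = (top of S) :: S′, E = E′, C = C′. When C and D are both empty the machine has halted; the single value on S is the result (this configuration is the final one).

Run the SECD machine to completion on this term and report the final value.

step 0: <S=∅, E=∅, C=[((λp. (if0 p then p else p)) 2)], D=∅>
step 1: <S=∅, E=∅, C=[2 :: (λp. (if0 p then p else p)) :: AP], D=∅>
step 2: <S=[2], E=∅, C=[(λp. (if0 p then p else p)) :: AP], D=∅>
step 3: <S=[clo(λp. (if0 p then p else p), ∅) :: 2], E=∅, C=[AP], D=∅>
step 4: <S=∅, E={p↦2}, C=[(if0 p then p else p)], D=[(∅, ∅, ∅)]>
step 5: <S=∅, E={p↦2}, C=[p :: SEL], D=[(∅, ∅, ∅)]>
step 6: <S=[2], E={p↦2}, C=[SEL], D=[(∅, ∅, ∅)]>
step 7: <S=∅, E={p↦2}, C=[p], D=[(∅, ∅, ∅)]>
step 8: <S=[2], E={p↦2}, C=∅, D=[(∅, ∅, ∅)]>
step 9: <S=[2], E=∅, C=∅, D=∅>
→ final value 2

Answer: 2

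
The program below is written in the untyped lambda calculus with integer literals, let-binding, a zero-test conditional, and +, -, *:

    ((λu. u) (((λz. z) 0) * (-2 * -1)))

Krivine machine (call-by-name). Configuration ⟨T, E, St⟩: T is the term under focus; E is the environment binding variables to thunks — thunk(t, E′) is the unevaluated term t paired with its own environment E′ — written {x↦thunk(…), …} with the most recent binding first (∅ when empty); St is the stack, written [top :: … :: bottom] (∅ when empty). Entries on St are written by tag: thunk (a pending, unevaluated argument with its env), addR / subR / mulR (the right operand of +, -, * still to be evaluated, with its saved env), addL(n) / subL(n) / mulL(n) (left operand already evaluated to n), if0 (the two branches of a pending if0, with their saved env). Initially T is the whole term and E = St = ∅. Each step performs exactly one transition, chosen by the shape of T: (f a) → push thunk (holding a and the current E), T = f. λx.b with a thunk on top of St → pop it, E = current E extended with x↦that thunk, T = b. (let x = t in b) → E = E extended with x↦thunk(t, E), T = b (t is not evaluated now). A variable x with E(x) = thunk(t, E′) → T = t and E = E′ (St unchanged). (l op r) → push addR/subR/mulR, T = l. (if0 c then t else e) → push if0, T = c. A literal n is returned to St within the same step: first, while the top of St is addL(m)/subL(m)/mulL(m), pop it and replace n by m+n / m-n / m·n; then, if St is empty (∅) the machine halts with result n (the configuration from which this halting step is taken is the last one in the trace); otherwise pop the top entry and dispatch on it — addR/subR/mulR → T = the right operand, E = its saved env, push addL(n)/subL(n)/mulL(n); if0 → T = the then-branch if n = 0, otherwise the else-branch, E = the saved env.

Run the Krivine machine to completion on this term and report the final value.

Answer: 0

Execution trace:
step 0: <T=((λu. u) (((λz. z) 0) * (-2 * -1))), E=∅, St=∅>
step 1: <T=(λu. u), E=∅, St=[thunk]>
step 2: <T=u, E={u↦thunk((((λz. z) 0) * (-2 * -1)), ∅)}, St=∅>
step 3: <T=(((λz. z) 0) * (-2 * -1)), E=∅, St=∅>
step 4: <T=((λz. z) 0), E=∅, St=[mulR]>
step 5: <T=(λz. z), E=∅, St=[thunk :: mulR]>
step 6: <T=z, E={z↦thunk(0, ∅)}, St=[mulR]>
step 7: <T=0, E=∅, St=[mulR]>
step 8: <T=(-2 * -1), E=∅, St=[mulL(0)]>
step 9: <T=-2, E=∅, St=[mulR :: mulL(0)]>
step 10: <T=-1, E=∅, St=[mulL(-2) :: mulL(0)]>
→ final value 0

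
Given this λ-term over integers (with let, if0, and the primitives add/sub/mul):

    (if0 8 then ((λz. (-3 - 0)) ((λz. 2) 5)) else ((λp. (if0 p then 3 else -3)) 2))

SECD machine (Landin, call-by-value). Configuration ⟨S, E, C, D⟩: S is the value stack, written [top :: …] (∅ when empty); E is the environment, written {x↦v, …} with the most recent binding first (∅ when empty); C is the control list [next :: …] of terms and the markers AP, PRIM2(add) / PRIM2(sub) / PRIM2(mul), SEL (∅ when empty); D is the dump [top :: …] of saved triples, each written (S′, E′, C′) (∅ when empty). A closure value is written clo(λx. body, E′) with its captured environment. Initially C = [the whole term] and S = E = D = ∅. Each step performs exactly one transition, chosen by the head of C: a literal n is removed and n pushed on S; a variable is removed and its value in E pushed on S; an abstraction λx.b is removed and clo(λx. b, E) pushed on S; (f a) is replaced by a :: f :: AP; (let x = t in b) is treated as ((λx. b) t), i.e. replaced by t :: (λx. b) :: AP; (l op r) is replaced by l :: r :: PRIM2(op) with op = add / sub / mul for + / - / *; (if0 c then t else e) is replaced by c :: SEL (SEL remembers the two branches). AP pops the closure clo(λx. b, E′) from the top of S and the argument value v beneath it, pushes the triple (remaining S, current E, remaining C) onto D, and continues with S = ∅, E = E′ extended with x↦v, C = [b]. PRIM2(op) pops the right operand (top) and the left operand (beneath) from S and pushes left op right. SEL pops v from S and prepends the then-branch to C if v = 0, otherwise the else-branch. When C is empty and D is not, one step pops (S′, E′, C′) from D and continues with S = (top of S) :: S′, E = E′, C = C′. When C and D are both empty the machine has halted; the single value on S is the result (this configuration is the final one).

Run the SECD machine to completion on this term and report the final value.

t=0: ⟨S=∅; E=∅; C=[(if0 8 then ((λz. (-3 - 0)) ((λz. 2) 5)) else ((λp. (if0 p then 3 else -3)) 2))]; D=∅⟩
t=1: ⟨S=∅; E=∅; C=[8 :: SEL]; D=∅⟩
t=2: ⟨S=[8]; E=∅; C=[SEL]; D=∅⟩
t=3: ⟨S=∅; E=∅; C=[((λp. (if0 p then 3 else -3)) 2)]; D=∅⟩
t=4: ⟨S=∅; E=∅; C=[2 :: (λp. (if0 p then 3 else -3)) :: AP]; D=∅⟩
t=5: ⟨S=[2]; E=∅; C=[(λp. (if0 p then 3 else -3)) :: AP]; D=∅⟩
t=6: ⟨S=[clo(λp. (if0 p then 3 else -3), ∅) :: 2]; E=∅; C=[AP]; D=∅⟩
t=7: ⟨S=∅; E={p↦2}; C=[(if0 p then 3 else -3)]; D=[(∅, ∅, ∅)]⟩
t=8: ⟨S=∅; E={p↦2}; C=[p :: SEL]; D=[(∅, ∅, ∅)]⟩
t=9: ⟨S=[2]; E={p↦2}; C=[SEL]; D=[(∅, ∅, ∅)]⟩
t=10: ⟨S=∅; E={p↦2}; C=[-3]; D=[(∅, ∅, ∅)]⟩
t=11: ⟨S=[-3]; E={p↦2}; C=∅; D=[(∅, ∅, ∅)]⟩
t=12: ⟨S=[-3]; E=∅; C=∅; D=∅⟩
→ final value -3

Answer: -3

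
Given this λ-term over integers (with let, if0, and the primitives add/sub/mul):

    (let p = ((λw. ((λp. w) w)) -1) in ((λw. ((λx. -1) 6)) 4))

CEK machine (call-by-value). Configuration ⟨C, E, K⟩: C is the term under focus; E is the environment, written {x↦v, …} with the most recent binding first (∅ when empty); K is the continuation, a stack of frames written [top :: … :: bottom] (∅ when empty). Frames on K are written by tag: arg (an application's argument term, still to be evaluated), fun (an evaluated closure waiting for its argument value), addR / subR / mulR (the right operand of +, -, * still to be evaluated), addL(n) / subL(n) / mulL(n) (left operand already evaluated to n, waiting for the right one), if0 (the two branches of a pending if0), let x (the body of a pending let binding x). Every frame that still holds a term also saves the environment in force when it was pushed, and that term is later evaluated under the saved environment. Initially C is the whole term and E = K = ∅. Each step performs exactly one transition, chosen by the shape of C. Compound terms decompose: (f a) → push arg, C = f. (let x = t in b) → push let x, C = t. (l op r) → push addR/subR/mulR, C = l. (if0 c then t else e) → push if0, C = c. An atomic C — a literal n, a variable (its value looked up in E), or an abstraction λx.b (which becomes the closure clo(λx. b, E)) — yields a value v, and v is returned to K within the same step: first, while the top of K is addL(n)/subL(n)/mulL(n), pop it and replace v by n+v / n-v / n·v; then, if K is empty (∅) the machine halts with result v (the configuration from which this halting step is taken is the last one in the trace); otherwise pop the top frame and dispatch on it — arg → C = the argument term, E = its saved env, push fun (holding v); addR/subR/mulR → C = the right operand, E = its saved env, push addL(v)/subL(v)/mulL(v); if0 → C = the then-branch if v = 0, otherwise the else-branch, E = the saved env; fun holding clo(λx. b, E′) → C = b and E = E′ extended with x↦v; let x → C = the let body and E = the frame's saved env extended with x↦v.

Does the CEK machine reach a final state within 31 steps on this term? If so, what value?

t=0: <C=(let p = ((λw. ((λp. w) w)) -1) in ((λw. ((λx. -1) 6)) 4)), E=∅, K=∅>
t=1: <C=((λw. ((λp. w) w)) -1), E=∅, K=[let p]>
t=2: <C=(λw. ((λp. w) w)), E=∅, K=[arg :: let p]>
t=3: <C=-1, E=∅, K=[fun :: let p]>
t=4: <C=((λp. w) w), E={w↦-1}, K=[let p]>
t=5: <C=(λp. w), E={w↦-1}, K=[arg :: let p]>
t=6: <C=w, E={w↦-1}, K=[fun :: let p]>
t=7: <C=w, E={p↦-1, w↦-1}, K=[let p]>
t=8: <C=((λw. ((λx. -1) 6)) 4), E={p↦-1}, K=∅>
t=9: <C=(λw. ((λx. -1) 6)), E={p↦-1}, K=[arg]>
t=10: <C=4, E={p↦-1}, K=[fun]>
t=11: <C=((λx. -1) 6), E={w↦4, p↦-1}, K=∅>
t=12: <C=(λx. -1), E={w↦4, p↦-1}, K=[arg]>
t=13: <C=6, E={w↦4, p↦-1}, K=[fun]>
t=14: <C=-1, E={x↦6, w↦4, p↦-1}, K=∅>
→ final value -1

Answer: -1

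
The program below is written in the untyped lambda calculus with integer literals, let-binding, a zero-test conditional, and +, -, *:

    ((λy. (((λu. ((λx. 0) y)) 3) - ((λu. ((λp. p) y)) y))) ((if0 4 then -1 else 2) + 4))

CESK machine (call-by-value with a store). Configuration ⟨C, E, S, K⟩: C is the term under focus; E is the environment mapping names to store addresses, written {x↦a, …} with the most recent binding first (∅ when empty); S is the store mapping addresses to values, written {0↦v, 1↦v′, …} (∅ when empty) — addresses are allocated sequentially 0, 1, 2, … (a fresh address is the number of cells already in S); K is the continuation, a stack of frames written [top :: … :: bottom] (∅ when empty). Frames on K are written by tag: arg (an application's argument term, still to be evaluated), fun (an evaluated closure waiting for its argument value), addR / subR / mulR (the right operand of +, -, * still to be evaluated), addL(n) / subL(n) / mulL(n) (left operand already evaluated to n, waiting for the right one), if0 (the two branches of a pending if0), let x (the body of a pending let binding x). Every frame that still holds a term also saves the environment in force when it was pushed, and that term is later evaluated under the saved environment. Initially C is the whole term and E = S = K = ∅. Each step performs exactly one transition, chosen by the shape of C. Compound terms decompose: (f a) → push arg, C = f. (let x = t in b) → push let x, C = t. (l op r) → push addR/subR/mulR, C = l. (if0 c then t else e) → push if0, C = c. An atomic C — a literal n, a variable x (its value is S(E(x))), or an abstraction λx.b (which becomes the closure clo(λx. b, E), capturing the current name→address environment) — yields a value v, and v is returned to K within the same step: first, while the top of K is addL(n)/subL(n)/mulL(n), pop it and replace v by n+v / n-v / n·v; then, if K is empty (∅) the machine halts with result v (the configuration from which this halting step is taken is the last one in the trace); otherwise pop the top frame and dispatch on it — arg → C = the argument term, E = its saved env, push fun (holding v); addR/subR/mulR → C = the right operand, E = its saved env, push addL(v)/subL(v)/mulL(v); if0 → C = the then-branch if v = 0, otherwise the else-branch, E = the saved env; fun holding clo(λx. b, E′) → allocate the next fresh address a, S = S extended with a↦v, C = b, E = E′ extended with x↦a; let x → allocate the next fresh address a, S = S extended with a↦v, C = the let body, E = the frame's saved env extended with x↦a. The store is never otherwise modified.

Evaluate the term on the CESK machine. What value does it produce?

Answer: -6

Execution trace:
t=0: ⟨C=((λy. (((λu. ((λx. 0) y)) 3) - ((λu. ((λp. p) y)) y))) ((if0 4 then -1 else 2) + 4)); E=∅; S=∅; K=∅⟩
t=1: ⟨C=(λy. (((λu. ((λx. 0) y)) 3) - ((λu. ((λp. p) y)) y))); E=∅; S=∅; K=[arg]⟩
t=2: ⟨C=((if0 4 then -1 else 2) + 4); E=∅; S=∅; K=[fun]⟩
t=3: ⟨C=(if0 4 then -1 else 2); E=∅; S=∅; K=[addR :: fun]⟩
t=4: ⟨C=4; E=∅; S=∅; K=[if0 :: addR :: fun]⟩
t=5: ⟨C=2; E=∅; S=∅; K=[addR :: fun]⟩
t=6: ⟨C=4; E=∅; S=∅; K=[addL(2) :: fun]⟩
t=7: ⟨C=(((λu. ((λx. 0) y)) 3) - ((λu. ((λp. p) y)) y)); E={y↦0}; S={0↦6}; K=∅⟩
t=8: ⟨C=((λu. ((λx. 0) y)) 3); E={y↦0}; S={0↦6}; K=[subR]⟩
t=9: ⟨C=(λu. ((λx. 0) y)); E={y↦0}; S={0↦6}; K=[arg :: subR]⟩
t=10: ⟨C=3; E={y↦0}; S={0↦6}; K=[fun :: subR]⟩
t=11: ⟨C=((λx. 0) y); E={u↦1, y↦0}; S={0↦6, 1↦3}; K=[subR]⟩
t=12: ⟨C=(λx. 0); E={u↦1, y↦0}; S={0↦6, 1↦3}; K=[arg :: subR]⟩
t=13: ⟨C=y; E={u↦1, y↦0}; S={0↦6, 1↦3}; K=[fun :: subR]⟩
t=14: ⟨C=0; E={x↦2, u↦1, y↦0}; S={0↦6, 1↦3, 2↦6}; K=[subR]⟩
t=15: ⟨C=((λu. ((λp. p) y)) y); E={y↦0}; S={0↦6, 1↦3, 2↦6}; K=[subL(0)]⟩
t=16: ⟨C=(λu. ((λp. p) y)); E={y↦0}; S={0↦6, 1↦3, 2↦6}; K=[arg :: subL(0)]⟩
t=17: ⟨C=y; E={y↦0}; S={0↦6, 1↦3, 2↦6}; K=[fun :: subL(0)]⟩
t=18: ⟨C=((λp. p) y); E={u↦3, y↦0}; S={0↦6, 1↦3, 2↦6, 3↦6}; K=[subL(0)]⟩
t=19: ⟨C=(λp. p); E={u↦3, y↦0}; S={0↦6, 1↦3, 2↦6, 3↦6}; K=[arg :: subL(0)]⟩
t=20: ⟨C=y; E={u↦3, y↦0}; S={0↦6, 1↦3, 2↦6, 3↦6}; K=[fun :: subL(0)]⟩
t=21: ⟨C=p; E={p↦4, u↦3, y↦0}; S={0↦6, 1↦3, 2↦6, 3↦6, 4↦6}; K=[subL(0)]⟩
→ final value -6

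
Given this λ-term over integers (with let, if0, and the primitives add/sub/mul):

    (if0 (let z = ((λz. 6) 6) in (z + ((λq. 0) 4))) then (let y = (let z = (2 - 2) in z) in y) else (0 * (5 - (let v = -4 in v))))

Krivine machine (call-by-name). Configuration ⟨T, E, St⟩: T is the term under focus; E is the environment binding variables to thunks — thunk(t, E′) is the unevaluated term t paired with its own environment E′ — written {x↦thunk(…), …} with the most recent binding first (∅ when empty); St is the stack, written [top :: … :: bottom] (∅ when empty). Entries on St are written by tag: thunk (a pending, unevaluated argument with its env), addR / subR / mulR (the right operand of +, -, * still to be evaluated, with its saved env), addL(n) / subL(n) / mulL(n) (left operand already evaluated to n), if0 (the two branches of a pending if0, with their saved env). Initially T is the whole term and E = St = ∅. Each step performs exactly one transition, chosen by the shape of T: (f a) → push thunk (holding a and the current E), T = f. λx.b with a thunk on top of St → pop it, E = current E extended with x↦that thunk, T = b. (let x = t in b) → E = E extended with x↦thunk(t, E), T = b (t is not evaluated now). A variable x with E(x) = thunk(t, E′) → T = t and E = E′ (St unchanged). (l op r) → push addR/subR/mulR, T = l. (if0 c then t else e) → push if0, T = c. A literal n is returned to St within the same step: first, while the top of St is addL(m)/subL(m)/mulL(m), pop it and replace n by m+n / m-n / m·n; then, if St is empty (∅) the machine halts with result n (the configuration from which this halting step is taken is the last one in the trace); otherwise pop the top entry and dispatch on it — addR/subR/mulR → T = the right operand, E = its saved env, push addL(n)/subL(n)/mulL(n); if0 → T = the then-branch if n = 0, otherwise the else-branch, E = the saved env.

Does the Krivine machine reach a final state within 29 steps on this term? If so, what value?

t=0: [T=(if0 (let z = ((λz. 6) 6) in (z + ((λq. 0) 4))) then (let y = (let z = (2 - 2) in z) in y) else (0 * (5 - (let v = -4 in v)))) | E=∅ | St=∅]
t=1: [T=(let z = ((λz. 6) 6) in (z + ((λq. 0) 4))) | E=∅ | St=[if0]]
t=2: [T=(z + ((λq. 0) 4)) | E={z↦thunk(((λz. 6) 6), ∅)} | St=[if0]]
t=3: [T=z | E={z↦thunk(((λz. 6) 6), ∅)} | St=[addR :: if0]]
t=4: [T=((λz. 6) 6) | E=∅ | St=[addR :: if0]]
t=5: [T=(λz. 6) | E=∅ | St=[thunk :: addR :: if0]]
t=6: [T=6 | E={z↦thunk(6, ∅)} | St=[addR :: if0]]
t=7: [T=((λq. 0) 4) | E={z↦thunk(((λz. 6) 6), ∅)} | St=[addL(6) :: if0]]
t=8: [T=(λq. 0) | E={z↦thunk(((λz. 6) 6), ∅)} | St=[thunk :: addL(6) :: if0]]
t=9: [T=0 | E={q↦thunk(4, {z↦thunk(((λz. 6) 6), ∅)}), z↦thunk(((λz. 6) 6), ∅)} | St=[addL(6) :: if0]]
t=10: [T=(0 * (5 - (let v = -4 in v))) | E=∅ | St=∅]
t=11: [T=0 | E=∅ | St=[mulR]]
t=12: [T=(5 - (let v = -4 in v)) | E=∅ | St=[mulL(0)]]
t=13: [T=5 | E=∅ | St=[subR :: mulL(0)]]
t=14: [T=(let v = -4 in v) | E=∅ | St=[subL(5) :: mulL(0)]]
t=15: [T=v | E={v↦thunk(-4, ∅)} | St=[subL(5) :: mulL(0)]]
t=16: [T=-4 | E=∅ | St=[subL(5) :: mulL(0)]]
→ final value 0

Answer: 0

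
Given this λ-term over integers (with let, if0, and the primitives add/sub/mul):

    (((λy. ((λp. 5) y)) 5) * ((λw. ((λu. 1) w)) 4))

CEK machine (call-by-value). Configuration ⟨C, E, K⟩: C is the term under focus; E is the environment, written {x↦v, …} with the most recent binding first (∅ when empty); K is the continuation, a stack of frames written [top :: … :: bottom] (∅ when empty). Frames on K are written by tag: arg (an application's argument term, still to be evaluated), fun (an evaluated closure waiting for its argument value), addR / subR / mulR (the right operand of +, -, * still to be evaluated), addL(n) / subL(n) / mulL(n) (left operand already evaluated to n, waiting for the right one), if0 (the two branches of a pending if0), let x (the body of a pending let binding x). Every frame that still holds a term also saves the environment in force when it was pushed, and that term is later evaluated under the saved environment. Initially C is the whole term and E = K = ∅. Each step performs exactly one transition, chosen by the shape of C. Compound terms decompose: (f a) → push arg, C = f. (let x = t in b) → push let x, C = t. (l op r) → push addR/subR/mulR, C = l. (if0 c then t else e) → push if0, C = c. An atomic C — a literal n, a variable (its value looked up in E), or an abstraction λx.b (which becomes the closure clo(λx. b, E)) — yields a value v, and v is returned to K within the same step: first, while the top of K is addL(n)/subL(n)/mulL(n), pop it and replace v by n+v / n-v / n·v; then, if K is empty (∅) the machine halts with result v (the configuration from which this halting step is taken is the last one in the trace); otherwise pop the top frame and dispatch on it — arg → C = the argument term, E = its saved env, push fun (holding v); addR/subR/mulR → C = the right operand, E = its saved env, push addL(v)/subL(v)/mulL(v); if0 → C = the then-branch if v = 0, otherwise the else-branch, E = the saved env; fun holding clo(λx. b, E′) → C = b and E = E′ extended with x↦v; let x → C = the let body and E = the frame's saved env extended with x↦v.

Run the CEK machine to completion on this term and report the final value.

0. ⟨C=(((λy. ((λp. 5) y)) 5) * ((λw. ((λu. 1) w)) 4)); E=∅; K=∅⟩
1. ⟨C=((λy. ((λp. 5) y)) 5); E=∅; K=[mulR]⟩
2. ⟨C=(λy. ((λp. 5) y)); E=∅; K=[arg :: mulR]⟩
3. ⟨C=5; E=∅; K=[fun :: mulR]⟩
4. ⟨C=((λp. 5) y); E={y↦5}; K=[mulR]⟩
5. ⟨C=(λp. 5); E={y↦5}; K=[arg :: mulR]⟩
6. ⟨C=y; E={y↦5}; K=[fun :: mulR]⟩
7. ⟨C=5; E={p↦5, y↦5}; K=[mulR]⟩
8. ⟨C=((λw. ((λu. 1) w)) 4); E=∅; K=[mulL(5)]⟩
9. ⟨C=(λw. ((λu. 1) w)); E=∅; K=[arg :: mulL(5)]⟩
10. ⟨C=4; E=∅; K=[fun :: mulL(5)]⟩
11. ⟨C=((λu. 1) w); E={w↦4}; K=[mulL(5)]⟩
12. ⟨C=(λu. 1); E={w↦4}; K=[arg :: mulL(5)]⟩
13. ⟨C=w; E={w↦4}; K=[fun :: mulL(5)]⟩
14. ⟨C=1; E={u↦4, w↦4}; K=[mulL(5)]⟩
→ final value 5

Answer: 5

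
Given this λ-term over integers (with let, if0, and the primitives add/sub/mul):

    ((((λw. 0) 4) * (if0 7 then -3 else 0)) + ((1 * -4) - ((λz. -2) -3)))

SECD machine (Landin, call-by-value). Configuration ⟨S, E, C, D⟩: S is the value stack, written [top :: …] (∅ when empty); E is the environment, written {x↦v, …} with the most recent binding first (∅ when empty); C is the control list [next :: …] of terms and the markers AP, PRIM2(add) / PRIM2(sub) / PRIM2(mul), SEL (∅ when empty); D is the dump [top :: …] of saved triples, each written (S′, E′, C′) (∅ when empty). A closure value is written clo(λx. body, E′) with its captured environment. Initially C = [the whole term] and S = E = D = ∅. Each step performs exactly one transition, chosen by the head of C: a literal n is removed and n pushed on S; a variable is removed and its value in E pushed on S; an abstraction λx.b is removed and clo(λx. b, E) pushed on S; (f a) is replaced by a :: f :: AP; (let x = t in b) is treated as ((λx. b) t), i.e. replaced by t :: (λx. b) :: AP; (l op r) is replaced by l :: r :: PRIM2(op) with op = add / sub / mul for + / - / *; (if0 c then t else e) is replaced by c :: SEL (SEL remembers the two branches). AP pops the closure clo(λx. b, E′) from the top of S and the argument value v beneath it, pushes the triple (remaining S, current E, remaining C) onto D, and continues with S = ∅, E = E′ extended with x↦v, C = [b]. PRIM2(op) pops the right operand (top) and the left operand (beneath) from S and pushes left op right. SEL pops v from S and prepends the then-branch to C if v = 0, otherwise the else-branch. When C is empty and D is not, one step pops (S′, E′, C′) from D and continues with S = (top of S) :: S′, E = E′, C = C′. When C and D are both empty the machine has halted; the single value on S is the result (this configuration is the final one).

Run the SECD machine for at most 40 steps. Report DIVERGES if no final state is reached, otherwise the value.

[0] <S=∅, E=∅, C=[((((λw. 0) 4) * (if0 7 then -3 else 0)) + ((1 * -4) - ((λz. -2) -3)))], D=∅>
[1] <S=∅, E=∅, C=[(((λw. 0) 4) * (if0 7 then -3 else 0)) :: ((1 * -4) - ((λz. -2) -3)) :: PRIM2(add)], D=∅>
[2] <S=∅, E=∅, C=[((λw. 0) 4) :: (if0 7 then -3 else 0) :: PRIM2(mul) :: ((1 * -4) - ((λz. -2) -3)) :: PRIM2(add)], D=∅>
[3] <S=∅, E=∅, C=[4 :: (λw. 0) :: AP :: (if0 7 then -3 else 0) :: PRIM2(mul) :: ((1 * -4) - ((λz. -2) -3)) :: PRIM2(add)], D=∅>
[4] <S=[4], E=∅, C=[(λw. 0) :: AP :: (if0 7 then -3 else 0) :: PRIM2(mul) :: ((1 * -4) - ((λz. -2) -3)) :: PRIM2(add)], D=∅>
[5] <S=[clo(λw. 0, ∅) :: 4], E=∅, C=[AP :: (if0 7 then -3 else 0) :: PRIM2(mul) :: ((1 * -4) - ((λz. -2) -3)) :: PRIM2(add)], D=∅>
[6] <S=∅, E={w↦4}, C=[0], D=[(∅, ∅, [(if0 7 then -3 else 0) :: PRIM2(mul) :: ((1 * -4) - ((λz. -2) -3)) :: PRIM2(add)])]>
[7] <S=[0], E={w↦4}, C=∅, D=[(∅, ∅, [(if0 7 then -3 else 0) :: PRIM2(mul) :: ((1 * -4) - ((λz. -2) -3)) :: PRIM2(add)])]>
[8] <S=[0], E=∅, C=[(if0 7 then -3 else 0) :: PRIM2(mul) :: ((1 * -4) - ((λz. -2) -3)) :: PRIM2(add)], D=∅>
[9] <S=[0], E=∅, C=[7 :: SEL :: PRIM2(mul) :: ((1 * -4) - ((λz. -2) -3)) :: PRIM2(add)], D=∅>
[10] <S=[7 :: 0], E=∅, C=[SEL :: PRIM2(mul) :: ((1 * -4) - ((λz. -2) -3)) :: PRIM2(add)], D=∅>
[11] <S=[0], E=∅, C=[0 :: PRIM2(mul) :: ((1 * -4) - ((λz. -2) -3)) :: PRIM2(add)], D=∅>
[12] <S=[0 :: 0], E=∅, C=[PRIM2(mul) :: ((1 * -4) - ((λz. -2) -3)) :: PRIM2(add)], D=∅>
[13] <S=[0], E=∅, C=[((1 * -4) - ((λz. -2) -3)) :: PRIM2(add)], D=∅>
[14] <S=[0], E=∅, C=[(1 * -4) :: ((λz. -2) -3) :: PRIM2(sub) :: PRIM2(add)], D=∅>
[15] <S=[0], E=∅, C=[1 :: -4 :: PRIM2(mul) :: ((λz. -2) -3) :: PRIM2(sub) :: PRIM2(add)], D=∅>
[16] <S=[1 :: 0], E=∅, C=[-4 :: PRIM2(mul) :: ((λz. -2) -3) :: PRIM2(sub) :: PRIM2(add)], D=∅>
[17] <S=[-4 :: 1 :: 0], E=∅, C=[PRIM2(mul) :: ((λz. -2) -3) :: PRIM2(sub) :: PRIM2(add)], D=∅>
[18] <S=[-4 :: 0], E=∅, C=[((λz. -2) -3) :: PRIM2(sub) :: PRIM2(add)], D=∅>
[19] <S=[-4 :: 0], E=∅, C=[-3 :: (λz. -2) :: AP :: PRIM2(sub) :: PRIM2(add)], D=∅>
[20] <S=[-3 :: -4 :: 0], E=∅, C=[(λz. -2) :: AP :: PRIM2(sub) :: PRIM2(add)], D=∅>
[21] <S=[clo(λz. -2, ∅) :: -3 :: -4 :: 0], E=∅, C=[AP :: PRIM2(sub) :: PRIM2(add)], D=∅>
[22] <S=∅, E={z↦-3}, C=[-2], D=[([-4 :: 0], ∅, [PRIM2(sub) :: PRIM2(add)])]>
[23] <S=[-2], E={z↦-3}, C=∅, D=[([-4 :: 0], ∅, [PRIM2(sub) :: PRIM2(add)])]>
[24] <S=[-2 :: -4 :: 0], E=∅, C=[PRIM2(sub) :: PRIM2(add)], D=∅>
[25] <S=[-2 :: 0], E=∅, C=[PRIM2(add)], D=∅>
[26] <S=[-2], E=∅, C=∅, D=∅>
→ final value -2

Answer: -2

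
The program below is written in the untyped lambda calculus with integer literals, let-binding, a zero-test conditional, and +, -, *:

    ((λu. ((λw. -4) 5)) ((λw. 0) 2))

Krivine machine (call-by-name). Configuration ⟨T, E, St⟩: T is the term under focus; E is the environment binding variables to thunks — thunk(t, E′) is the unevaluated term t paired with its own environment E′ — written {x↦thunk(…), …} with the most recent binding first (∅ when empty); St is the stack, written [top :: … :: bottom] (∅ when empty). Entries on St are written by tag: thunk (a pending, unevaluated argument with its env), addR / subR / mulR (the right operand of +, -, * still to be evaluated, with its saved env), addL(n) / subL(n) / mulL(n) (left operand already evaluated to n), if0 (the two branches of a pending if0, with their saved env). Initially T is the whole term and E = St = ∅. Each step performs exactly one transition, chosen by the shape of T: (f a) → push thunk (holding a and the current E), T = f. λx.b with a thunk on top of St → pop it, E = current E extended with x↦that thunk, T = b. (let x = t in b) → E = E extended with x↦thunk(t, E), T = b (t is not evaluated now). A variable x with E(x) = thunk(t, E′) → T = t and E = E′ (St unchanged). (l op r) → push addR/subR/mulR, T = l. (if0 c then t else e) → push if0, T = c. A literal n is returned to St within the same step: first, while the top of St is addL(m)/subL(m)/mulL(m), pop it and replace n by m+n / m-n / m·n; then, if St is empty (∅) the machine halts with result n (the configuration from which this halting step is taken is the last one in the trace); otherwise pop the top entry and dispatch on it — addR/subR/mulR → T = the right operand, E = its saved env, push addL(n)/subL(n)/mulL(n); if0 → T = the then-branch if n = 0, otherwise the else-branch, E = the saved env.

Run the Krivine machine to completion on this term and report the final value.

0. <T=((λu. ((λw. -4) 5)) ((λw. 0) 2)), E=∅, St=∅>
1. <T=(λu. ((λw. -4) 5)), E=∅, St=[thunk]>
2. <T=((λw. -4) 5), E={u↦thunk(((λw. 0) 2), ∅)}, St=∅>
3. <T=(λw. -4), E={u↦thunk(((λw. 0) 2), ∅)}, St=[thunk]>
4. <T=-4, E={w↦thunk(5, {u↦thunk(((λw. 0) 2), ∅)}), u↦thunk(((λw. 0) 2), ∅)}, St=∅>
→ final value -4

Answer: -4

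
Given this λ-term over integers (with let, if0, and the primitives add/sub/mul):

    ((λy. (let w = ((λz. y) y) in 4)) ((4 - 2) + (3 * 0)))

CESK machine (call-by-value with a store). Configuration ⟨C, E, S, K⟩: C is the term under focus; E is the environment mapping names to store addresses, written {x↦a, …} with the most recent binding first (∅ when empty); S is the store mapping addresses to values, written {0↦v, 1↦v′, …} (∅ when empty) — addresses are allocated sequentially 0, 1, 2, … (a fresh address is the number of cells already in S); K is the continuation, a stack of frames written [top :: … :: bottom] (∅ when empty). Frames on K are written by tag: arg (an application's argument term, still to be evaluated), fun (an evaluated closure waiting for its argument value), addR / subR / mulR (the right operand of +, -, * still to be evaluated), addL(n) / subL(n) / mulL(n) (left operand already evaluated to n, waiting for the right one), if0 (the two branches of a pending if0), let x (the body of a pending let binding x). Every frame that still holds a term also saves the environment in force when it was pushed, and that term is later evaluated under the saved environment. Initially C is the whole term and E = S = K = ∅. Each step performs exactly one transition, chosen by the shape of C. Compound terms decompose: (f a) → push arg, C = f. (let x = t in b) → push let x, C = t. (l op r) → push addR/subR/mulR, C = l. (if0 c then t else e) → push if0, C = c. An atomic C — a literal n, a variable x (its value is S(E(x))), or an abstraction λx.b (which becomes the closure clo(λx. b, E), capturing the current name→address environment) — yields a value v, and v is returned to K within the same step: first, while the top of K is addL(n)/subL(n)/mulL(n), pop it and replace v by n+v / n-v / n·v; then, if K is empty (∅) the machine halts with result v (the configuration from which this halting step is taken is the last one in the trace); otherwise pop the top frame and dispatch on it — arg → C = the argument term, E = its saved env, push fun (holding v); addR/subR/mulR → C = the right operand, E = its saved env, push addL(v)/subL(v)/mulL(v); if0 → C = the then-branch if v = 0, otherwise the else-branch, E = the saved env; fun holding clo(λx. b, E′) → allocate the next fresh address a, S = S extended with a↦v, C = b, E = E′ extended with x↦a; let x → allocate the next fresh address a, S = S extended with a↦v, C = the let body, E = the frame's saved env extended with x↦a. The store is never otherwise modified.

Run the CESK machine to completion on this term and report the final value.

[0] [C=((λy. (let w = ((λz. y) y) in 4)) ((4 - 2) + (3 * 0))) | E=∅ | S=∅ | K=∅]
[1] [C=(λy. (let w = ((λz. y) y) in 4)) | E=∅ | S=∅ | K=[arg]]
[2] [C=((4 - 2) + (3 * 0)) | E=∅ | S=∅ | K=[fun]]
[3] [C=(4 - 2) | E=∅ | S=∅ | K=[addR :: fun]]
[4] [C=4 | E=∅ | S=∅ | K=[subR :: addR :: fun]]
[5] [C=2 | E=∅ | S=∅ | K=[subL(4) :: addR :: fun]]
[6] [C=(3 * 0) | E=∅ | S=∅ | K=[addL(2) :: fun]]
[7] [C=3 | E=∅ | S=∅ | K=[mulR :: addL(2) :: fun]]
[8] [C=0 | E=∅ | S=∅ | K=[mulL(3) :: addL(2) :: fun]]
[9] [C=(let w = ((λz. y) y) in 4) | E={y↦0} | S={0↦2} | K=∅]
[10] [C=((λz. y) y) | E={y↦0} | S={0↦2} | K=[let w]]
[11] [C=(λz. y) | E={y↦0} | S={0↦2} | K=[arg :: let w]]
[12] [C=y | E={y↦0} | S={0↦2} | K=[fun :: let w]]
[13] [C=y | E={z↦1, y↦0} | S={0↦2, 1↦2} | K=[let w]]
[14] [C=4 | E={w↦2, y↦0} | S={0↦2, 1↦2, 2↦2} | K=∅]
→ final value 4

Answer: 4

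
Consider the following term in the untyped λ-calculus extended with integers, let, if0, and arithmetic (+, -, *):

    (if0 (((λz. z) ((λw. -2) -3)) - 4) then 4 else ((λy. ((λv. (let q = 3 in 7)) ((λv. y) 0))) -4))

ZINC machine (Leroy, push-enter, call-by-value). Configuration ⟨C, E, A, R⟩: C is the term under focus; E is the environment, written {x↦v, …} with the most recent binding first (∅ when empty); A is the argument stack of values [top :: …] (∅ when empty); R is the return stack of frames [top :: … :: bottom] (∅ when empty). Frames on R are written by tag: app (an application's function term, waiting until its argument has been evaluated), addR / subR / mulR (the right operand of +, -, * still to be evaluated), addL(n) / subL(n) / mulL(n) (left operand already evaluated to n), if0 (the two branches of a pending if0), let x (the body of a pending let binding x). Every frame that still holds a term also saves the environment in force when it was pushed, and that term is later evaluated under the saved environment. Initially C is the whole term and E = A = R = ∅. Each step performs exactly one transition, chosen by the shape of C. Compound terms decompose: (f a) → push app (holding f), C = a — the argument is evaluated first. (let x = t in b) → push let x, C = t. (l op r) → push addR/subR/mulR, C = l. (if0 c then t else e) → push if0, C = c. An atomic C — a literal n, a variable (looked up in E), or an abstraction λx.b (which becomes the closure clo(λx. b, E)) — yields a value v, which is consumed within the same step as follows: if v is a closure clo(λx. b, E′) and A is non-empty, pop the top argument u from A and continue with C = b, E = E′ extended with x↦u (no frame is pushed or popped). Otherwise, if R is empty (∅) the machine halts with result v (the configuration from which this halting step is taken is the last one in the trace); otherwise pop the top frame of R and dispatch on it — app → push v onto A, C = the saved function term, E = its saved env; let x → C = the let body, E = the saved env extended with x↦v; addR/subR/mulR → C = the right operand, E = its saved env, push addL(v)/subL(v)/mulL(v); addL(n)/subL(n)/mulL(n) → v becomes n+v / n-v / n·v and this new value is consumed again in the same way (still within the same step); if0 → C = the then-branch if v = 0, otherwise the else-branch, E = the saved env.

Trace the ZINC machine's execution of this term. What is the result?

Answer: 7

Machine steps:
[0] <C=(if0 (((λz. z) ((λw. -2) -3)) - 4) then 4 else ((λy. ((λv. (let q = 3 in 7)) ((λv. y) 0))) -4)), E=∅, A=∅, R=∅>
[1] <C=(((λz. z) ((λw. -2) -3)) - 4), E=∅, A=∅, R=[if0]>
[2] <C=((λz. z) ((λw. -2) -3)), E=∅, A=∅, R=[subR :: if0]>
[3] <C=((λw. -2) -3), E=∅, A=∅, R=[app :: subR :: if0]>
[4] <C=-3, E=∅, A=∅, R=[app :: app :: subR :: if0]>
[5] <C=(λw. -2), E=∅, A=[-3], R=[app :: subR :: if0]>
[6] <C=-2, E={w↦-3}, A=∅, R=[app :: subR :: if0]>
[7] <C=(λz. z), E=∅, A=[-2], R=[subR :: if0]>
[8] <C=z, E={z↦-2}, A=∅, R=[subR :: if0]>
[9] <C=4, E=∅, A=∅, R=[subL(-2) :: if0]>
[10] <C=((λy. ((λv. (let q = 3 in 7)) ((λv. y) 0))) -4), E=∅, A=∅, R=∅>
[11] <C=-4, E=∅, A=∅, R=[app]>
[12] <C=(λy. ((λv. (let q = 3 in 7)) ((λv. y) 0))), E=∅, A=[-4], R=∅>
[13] <C=((λv. (let q = 3 in 7)) ((λv. y) 0)), E={y↦-4}, A=∅, R=∅>
[14] <C=((λv. y) 0), E={y↦-4}, A=∅, R=[app]>
[15] <C=0, E={y↦-4}, A=∅, R=[app :: app]>
[16] <C=(λv. y), E={y↦-4}, A=[0], R=[app]>
[17] <C=y, E={v↦0, y↦-4}, A=∅, R=[app]>
[18] <C=(λv. (let q = 3 in 7)), E={y↦-4}, A=[-4], R=∅>
[19] <C=(let q = 3 in 7), E={v↦-4, y↦-4}, A=∅, R=∅>
[20] <C=3, E={v↦-4, y↦-4}, A=∅, R=[let q]>
[21] <C=7, E={q↦3, v↦-4, y↦-4}, A=∅, R=∅>
→ final value 7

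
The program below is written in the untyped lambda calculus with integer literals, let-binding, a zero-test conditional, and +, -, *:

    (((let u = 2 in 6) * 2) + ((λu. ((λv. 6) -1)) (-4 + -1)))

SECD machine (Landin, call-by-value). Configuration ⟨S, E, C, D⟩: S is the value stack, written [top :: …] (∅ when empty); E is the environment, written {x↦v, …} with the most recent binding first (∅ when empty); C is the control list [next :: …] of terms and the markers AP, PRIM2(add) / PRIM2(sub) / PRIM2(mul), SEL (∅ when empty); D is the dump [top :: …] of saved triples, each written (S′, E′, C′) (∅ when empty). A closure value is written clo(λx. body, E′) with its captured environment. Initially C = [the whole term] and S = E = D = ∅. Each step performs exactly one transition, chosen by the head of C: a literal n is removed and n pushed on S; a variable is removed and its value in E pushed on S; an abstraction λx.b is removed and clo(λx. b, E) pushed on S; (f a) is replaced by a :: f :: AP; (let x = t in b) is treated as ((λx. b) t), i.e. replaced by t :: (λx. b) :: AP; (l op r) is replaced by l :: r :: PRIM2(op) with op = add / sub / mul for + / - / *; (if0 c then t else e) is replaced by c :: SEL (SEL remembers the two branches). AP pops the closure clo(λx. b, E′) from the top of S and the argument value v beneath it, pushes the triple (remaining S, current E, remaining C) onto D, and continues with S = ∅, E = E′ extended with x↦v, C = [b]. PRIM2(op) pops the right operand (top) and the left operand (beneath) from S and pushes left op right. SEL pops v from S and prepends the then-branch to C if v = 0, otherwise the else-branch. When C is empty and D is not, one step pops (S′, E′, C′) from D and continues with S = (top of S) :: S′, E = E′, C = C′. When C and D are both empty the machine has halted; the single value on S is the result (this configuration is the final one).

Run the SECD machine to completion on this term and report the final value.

Answer: 18

Execution trace:
t=0: ⟨S=∅; E=∅; C=[(((let u = 2 in 6) * 2) + ((λu. ((λv. 6) -1)) (-4 + -1)))]; D=∅⟩
t=1: ⟨S=∅; E=∅; C=[((let u = 2 in 6) * 2) :: ((λu. ((λv. 6) -1)) (-4 + -1)) :: PRIM2(add)]; D=∅⟩
t=2: ⟨S=∅; E=∅; C=[(let u = 2 in 6) :: 2 :: PRIM2(mul) :: ((λu. ((λv. 6) -1)) (-4 + -1)) :: PRIM2(add)]; D=∅⟩
t=3: ⟨S=∅; E=∅; C=[2 :: (λu. 6) :: AP :: 2 :: PRIM2(mul) :: ((λu. ((λv. 6) -1)) (-4 + -1)) :: PRIM2(add)]; D=∅⟩
t=4: ⟨S=[2]; E=∅; C=[(λu. 6) :: AP :: 2 :: PRIM2(mul) :: ((λu. ((λv. 6) -1)) (-4 + -1)) :: PRIM2(add)]; D=∅⟩
t=5: ⟨S=[clo(λu. 6, ∅) :: 2]; E=∅; C=[AP :: 2 :: PRIM2(mul) :: ((λu. ((λv. 6) -1)) (-4 + -1)) :: PRIM2(add)]; D=∅⟩
t=6: ⟨S=∅; E={u↦2}; C=[6]; D=[(∅, ∅, [2 :: PRIM2(mul) :: ((λu. ((λv. 6) -1)) (-4 + -1)) :: PRIM2(add)])]⟩
t=7: ⟨S=[6]; E={u↦2}; C=∅; D=[(∅, ∅, [2 :: PRIM2(mul) :: ((λu. ((λv. 6) -1)) (-4 + -1)) :: PRIM2(add)])]⟩
t=8: ⟨S=[6]; E=∅; C=[2 :: PRIM2(mul) :: ((λu. ((λv. 6) -1)) (-4 + -1)) :: PRIM2(add)]; D=∅⟩
t=9: ⟨S=[2 :: 6]; E=∅; C=[PRIM2(mul) :: ((λu. ((λv. 6) -1)) (-4 + -1)) :: PRIM2(add)]; D=∅⟩
t=10: ⟨S=[12]; E=∅; C=[((λu. ((λv. 6) -1)) (-4 + -1)) :: PRIM2(add)]; D=∅⟩
t=11: ⟨S=[12]; E=∅; C=[(-4 + -1) :: (λu. ((λv. 6) -1)) :: AP :: PRIM2(add)]; D=∅⟩
t=12: ⟨S=[12]; E=∅; C=[-4 :: -1 :: PRIM2(add) :: (λu. ((λv. 6) -1)) :: AP :: PRIM2(add)]; D=∅⟩
t=13: ⟨S=[-4 :: 12]; E=∅; C=[-1 :: PRIM2(add) :: (λu. ((λv. 6) -1)) :: AP :: PRIM2(add)]; D=∅⟩
t=14: ⟨S=[-1 :: -4 :: 12]; E=∅; C=[PRIM2(add) :: (λu. ((λv. 6) -1)) :: AP :: PRIM2(add)]; D=∅⟩
t=15: ⟨S=[-5 :: 12]; E=∅; C=[(λu. ((λv. 6) -1)) :: AP :: PRIM2(add)]; D=∅⟩
t=16: ⟨S=[clo(λu. ((λv. 6) -1), ∅) :: -5 :: 12]; E=∅; C=[AP :: PRIM2(add)]; D=∅⟩
t=17: ⟨S=∅; E={u↦-5}; C=[((λv. 6) -1)]; D=[([12], ∅, [PRIM2(add)])]⟩
t=18: ⟨S=∅; E={u↦-5}; C=[-1 :: (λv. 6) :: AP]; D=[([12], ∅, [PRIM2(add)])]⟩
t=19: ⟨S=[-1]; E={u↦-5}; C=[(λv. 6) :: AP]; D=[([12], ∅, [PRIM2(add)])]⟩
t=20: ⟨S=[clo(λv. 6, {u↦-5}) :: -1]; E={u↦-5}; C=[AP]; D=[([12], ∅, [PRIM2(add)])]⟩
t=21: ⟨S=∅; E={v↦-1, u↦-5}; C=[6]; D=[(∅, {u↦-5}, ∅) :: ([12], ∅, [PRIM2(add)])]⟩
t=22: ⟨S=[6]; E={v↦-1, u↦-5}; C=∅; D=[(∅, {u↦-5}, ∅) :: ([12], ∅, [PRIM2(add)])]⟩
t=23: ⟨S=[6]; E={u↦-5}; C=∅; D=[([12], ∅, [PRIM2(add)])]⟩
t=24: ⟨S=[6 :: 12]; E=∅; C=[PRIM2(add)]; D=∅⟩
t=25: ⟨S=[18]; E=∅; C=∅; D=∅⟩
→ final value 18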